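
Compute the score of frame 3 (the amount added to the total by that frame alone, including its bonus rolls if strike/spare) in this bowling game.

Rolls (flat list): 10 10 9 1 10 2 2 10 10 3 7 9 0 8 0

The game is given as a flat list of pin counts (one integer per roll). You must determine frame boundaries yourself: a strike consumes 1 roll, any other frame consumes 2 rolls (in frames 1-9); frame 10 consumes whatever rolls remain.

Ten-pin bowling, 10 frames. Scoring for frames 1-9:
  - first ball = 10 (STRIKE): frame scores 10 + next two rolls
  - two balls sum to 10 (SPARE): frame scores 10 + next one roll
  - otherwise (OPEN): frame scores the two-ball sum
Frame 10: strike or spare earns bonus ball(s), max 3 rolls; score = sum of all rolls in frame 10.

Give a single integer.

Frame 1: STRIKE. 10 + next two rolls (10+9) = 29. Cumulative: 29
Frame 2: STRIKE. 10 + next two rolls (9+1) = 20. Cumulative: 49
Frame 3: SPARE (9+1=10). 10 + next roll (10) = 20. Cumulative: 69
Frame 4: STRIKE. 10 + next two rolls (2+2) = 14. Cumulative: 83
Frame 5: OPEN (2+2=4). Cumulative: 87

Answer: 20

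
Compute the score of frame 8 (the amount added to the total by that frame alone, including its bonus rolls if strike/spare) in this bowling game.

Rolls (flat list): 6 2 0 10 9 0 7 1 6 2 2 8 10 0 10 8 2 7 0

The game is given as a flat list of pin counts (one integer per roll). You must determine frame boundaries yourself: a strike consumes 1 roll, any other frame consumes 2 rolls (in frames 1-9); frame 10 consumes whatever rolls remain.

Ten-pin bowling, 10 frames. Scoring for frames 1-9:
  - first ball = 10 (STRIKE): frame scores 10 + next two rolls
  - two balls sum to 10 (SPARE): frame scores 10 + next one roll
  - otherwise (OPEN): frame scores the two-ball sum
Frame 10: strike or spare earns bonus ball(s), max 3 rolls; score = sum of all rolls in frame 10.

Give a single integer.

Answer: 18

Derivation:
Frame 1: OPEN (6+2=8). Cumulative: 8
Frame 2: SPARE (0+10=10). 10 + next roll (9) = 19. Cumulative: 27
Frame 3: OPEN (9+0=9). Cumulative: 36
Frame 4: OPEN (7+1=8). Cumulative: 44
Frame 5: OPEN (6+2=8). Cumulative: 52
Frame 6: SPARE (2+8=10). 10 + next roll (10) = 20. Cumulative: 72
Frame 7: STRIKE. 10 + next two rolls (0+10) = 20. Cumulative: 92
Frame 8: SPARE (0+10=10). 10 + next roll (8) = 18. Cumulative: 110
Frame 9: SPARE (8+2=10). 10 + next roll (7) = 17. Cumulative: 127
Frame 10: OPEN. Sum of all frame-10 rolls (7+0) = 7. Cumulative: 134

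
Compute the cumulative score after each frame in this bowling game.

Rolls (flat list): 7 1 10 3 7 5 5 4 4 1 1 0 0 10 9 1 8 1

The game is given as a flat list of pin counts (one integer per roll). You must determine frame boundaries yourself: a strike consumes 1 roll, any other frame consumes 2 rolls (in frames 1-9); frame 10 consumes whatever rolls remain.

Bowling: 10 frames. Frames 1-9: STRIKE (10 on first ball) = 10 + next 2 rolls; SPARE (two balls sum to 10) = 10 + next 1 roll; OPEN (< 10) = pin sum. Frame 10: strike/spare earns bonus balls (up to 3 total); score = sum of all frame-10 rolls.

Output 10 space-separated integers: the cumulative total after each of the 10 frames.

Frame 1: OPEN (7+1=8). Cumulative: 8
Frame 2: STRIKE. 10 + next two rolls (3+7) = 20. Cumulative: 28
Frame 3: SPARE (3+7=10). 10 + next roll (5) = 15. Cumulative: 43
Frame 4: SPARE (5+5=10). 10 + next roll (4) = 14. Cumulative: 57
Frame 5: OPEN (4+4=8). Cumulative: 65
Frame 6: OPEN (1+1=2). Cumulative: 67
Frame 7: OPEN (0+0=0). Cumulative: 67
Frame 8: STRIKE. 10 + next two rolls (9+1) = 20. Cumulative: 87
Frame 9: SPARE (9+1=10). 10 + next roll (8) = 18. Cumulative: 105
Frame 10: OPEN. Sum of all frame-10 rolls (8+1) = 9. Cumulative: 114

Answer: 8 28 43 57 65 67 67 87 105 114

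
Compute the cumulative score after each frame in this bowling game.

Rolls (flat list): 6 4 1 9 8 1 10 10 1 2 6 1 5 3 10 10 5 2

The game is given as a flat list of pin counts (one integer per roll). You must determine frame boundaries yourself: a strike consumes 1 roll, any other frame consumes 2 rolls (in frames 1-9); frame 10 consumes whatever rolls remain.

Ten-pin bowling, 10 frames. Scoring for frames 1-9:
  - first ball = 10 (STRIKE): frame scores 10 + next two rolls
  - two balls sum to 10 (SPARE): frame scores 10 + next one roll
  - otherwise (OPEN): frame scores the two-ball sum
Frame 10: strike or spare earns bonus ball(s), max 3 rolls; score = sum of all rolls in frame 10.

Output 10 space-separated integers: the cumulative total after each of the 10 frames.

Answer: 11 29 38 59 72 75 82 90 115 132

Derivation:
Frame 1: SPARE (6+4=10). 10 + next roll (1) = 11. Cumulative: 11
Frame 2: SPARE (1+9=10). 10 + next roll (8) = 18. Cumulative: 29
Frame 3: OPEN (8+1=9). Cumulative: 38
Frame 4: STRIKE. 10 + next two rolls (10+1) = 21. Cumulative: 59
Frame 5: STRIKE. 10 + next two rolls (1+2) = 13. Cumulative: 72
Frame 6: OPEN (1+2=3). Cumulative: 75
Frame 7: OPEN (6+1=7). Cumulative: 82
Frame 8: OPEN (5+3=8). Cumulative: 90
Frame 9: STRIKE. 10 + next two rolls (10+5) = 25. Cumulative: 115
Frame 10: STRIKE. Sum of all frame-10 rolls (10+5+2) = 17. Cumulative: 132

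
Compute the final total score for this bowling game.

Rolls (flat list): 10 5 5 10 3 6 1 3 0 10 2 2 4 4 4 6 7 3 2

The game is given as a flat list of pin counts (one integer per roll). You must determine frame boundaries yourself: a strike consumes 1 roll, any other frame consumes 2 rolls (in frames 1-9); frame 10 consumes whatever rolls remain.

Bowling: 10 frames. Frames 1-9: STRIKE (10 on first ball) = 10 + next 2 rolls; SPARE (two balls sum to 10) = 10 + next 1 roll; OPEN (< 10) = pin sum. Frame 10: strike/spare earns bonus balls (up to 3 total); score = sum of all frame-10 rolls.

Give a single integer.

Answer: 125

Derivation:
Frame 1: STRIKE. 10 + next two rolls (5+5) = 20. Cumulative: 20
Frame 2: SPARE (5+5=10). 10 + next roll (10) = 20. Cumulative: 40
Frame 3: STRIKE. 10 + next two rolls (3+6) = 19. Cumulative: 59
Frame 4: OPEN (3+6=9). Cumulative: 68
Frame 5: OPEN (1+3=4). Cumulative: 72
Frame 6: SPARE (0+10=10). 10 + next roll (2) = 12. Cumulative: 84
Frame 7: OPEN (2+2=4). Cumulative: 88
Frame 8: OPEN (4+4=8). Cumulative: 96
Frame 9: SPARE (4+6=10). 10 + next roll (7) = 17. Cumulative: 113
Frame 10: SPARE. Sum of all frame-10 rolls (7+3+2) = 12. Cumulative: 125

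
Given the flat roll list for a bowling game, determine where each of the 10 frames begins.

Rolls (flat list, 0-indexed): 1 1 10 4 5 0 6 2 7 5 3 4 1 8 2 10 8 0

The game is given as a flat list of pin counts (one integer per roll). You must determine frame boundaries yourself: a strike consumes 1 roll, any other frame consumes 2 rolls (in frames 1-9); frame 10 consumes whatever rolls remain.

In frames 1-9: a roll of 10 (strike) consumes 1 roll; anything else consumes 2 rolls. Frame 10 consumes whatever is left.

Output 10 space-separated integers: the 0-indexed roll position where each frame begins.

Answer: 0 2 3 5 7 9 11 13 15 16

Derivation:
Frame 1 starts at roll index 0: rolls=1,1 (sum=2), consumes 2 rolls
Frame 2 starts at roll index 2: roll=10 (strike), consumes 1 roll
Frame 3 starts at roll index 3: rolls=4,5 (sum=9), consumes 2 rolls
Frame 4 starts at roll index 5: rolls=0,6 (sum=6), consumes 2 rolls
Frame 5 starts at roll index 7: rolls=2,7 (sum=9), consumes 2 rolls
Frame 6 starts at roll index 9: rolls=5,3 (sum=8), consumes 2 rolls
Frame 7 starts at roll index 11: rolls=4,1 (sum=5), consumes 2 rolls
Frame 8 starts at roll index 13: rolls=8,2 (sum=10), consumes 2 rolls
Frame 9 starts at roll index 15: roll=10 (strike), consumes 1 roll
Frame 10 starts at roll index 16: 2 remaining rolls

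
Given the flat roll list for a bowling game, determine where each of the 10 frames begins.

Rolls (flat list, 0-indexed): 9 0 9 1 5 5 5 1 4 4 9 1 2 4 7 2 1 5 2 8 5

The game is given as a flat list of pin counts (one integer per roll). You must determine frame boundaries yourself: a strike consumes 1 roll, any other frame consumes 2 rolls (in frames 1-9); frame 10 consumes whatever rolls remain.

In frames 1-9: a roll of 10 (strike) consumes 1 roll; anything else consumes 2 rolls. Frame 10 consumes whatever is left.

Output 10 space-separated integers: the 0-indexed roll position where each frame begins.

Answer: 0 2 4 6 8 10 12 14 16 18

Derivation:
Frame 1 starts at roll index 0: rolls=9,0 (sum=9), consumes 2 rolls
Frame 2 starts at roll index 2: rolls=9,1 (sum=10), consumes 2 rolls
Frame 3 starts at roll index 4: rolls=5,5 (sum=10), consumes 2 rolls
Frame 4 starts at roll index 6: rolls=5,1 (sum=6), consumes 2 rolls
Frame 5 starts at roll index 8: rolls=4,4 (sum=8), consumes 2 rolls
Frame 6 starts at roll index 10: rolls=9,1 (sum=10), consumes 2 rolls
Frame 7 starts at roll index 12: rolls=2,4 (sum=6), consumes 2 rolls
Frame 8 starts at roll index 14: rolls=7,2 (sum=9), consumes 2 rolls
Frame 9 starts at roll index 16: rolls=1,5 (sum=6), consumes 2 rolls
Frame 10 starts at roll index 18: 3 remaining rolls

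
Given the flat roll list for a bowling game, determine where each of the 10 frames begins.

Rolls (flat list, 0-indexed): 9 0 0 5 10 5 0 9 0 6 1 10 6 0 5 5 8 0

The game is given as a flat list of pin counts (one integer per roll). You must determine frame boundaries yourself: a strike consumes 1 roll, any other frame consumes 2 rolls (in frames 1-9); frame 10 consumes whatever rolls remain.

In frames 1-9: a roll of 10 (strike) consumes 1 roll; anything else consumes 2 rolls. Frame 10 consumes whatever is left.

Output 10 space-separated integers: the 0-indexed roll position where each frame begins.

Answer: 0 2 4 5 7 9 11 12 14 16

Derivation:
Frame 1 starts at roll index 0: rolls=9,0 (sum=9), consumes 2 rolls
Frame 2 starts at roll index 2: rolls=0,5 (sum=5), consumes 2 rolls
Frame 3 starts at roll index 4: roll=10 (strike), consumes 1 roll
Frame 4 starts at roll index 5: rolls=5,0 (sum=5), consumes 2 rolls
Frame 5 starts at roll index 7: rolls=9,0 (sum=9), consumes 2 rolls
Frame 6 starts at roll index 9: rolls=6,1 (sum=7), consumes 2 rolls
Frame 7 starts at roll index 11: roll=10 (strike), consumes 1 roll
Frame 8 starts at roll index 12: rolls=6,0 (sum=6), consumes 2 rolls
Frame 9 starts at roll index 14: rolls=5,5 (sum=10), consumes 2 rolls
Frame 10 starts at roll index 16: 2 remaining rolls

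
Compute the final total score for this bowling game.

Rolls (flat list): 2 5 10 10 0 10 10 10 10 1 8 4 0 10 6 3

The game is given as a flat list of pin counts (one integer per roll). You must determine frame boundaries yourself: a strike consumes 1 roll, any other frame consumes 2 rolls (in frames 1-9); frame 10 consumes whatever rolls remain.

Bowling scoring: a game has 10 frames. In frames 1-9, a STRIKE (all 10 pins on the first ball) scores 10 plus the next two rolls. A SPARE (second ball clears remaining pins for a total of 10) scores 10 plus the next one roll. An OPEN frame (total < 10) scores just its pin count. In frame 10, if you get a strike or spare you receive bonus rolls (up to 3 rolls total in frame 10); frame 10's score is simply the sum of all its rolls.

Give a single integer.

Frame 1: OPEN (2+5=7). Cumulative: 7
Frame 2: STRIKE. 10 + next two rolls (10+0) = 20. Cumulative: 27
Frame 3: STRIKE. 10 + next two rolls (0+10) = 20. Cumulative: 47
Frame 4: SPARE (0+10=10). 10 + next roll (10) = 20. Cumulative: 67
Frame 5: STRIKE. 10 + next two rolls (10+10) = 30. Cumulative: 97
Frame 6: STRIKE. 10 + next two rolls (10+1) = 21. Cumulative: 118
Frame 7: STRIKE. 10 + next two rolls (1+8) = 19. Cumulative: 137
Frame 8: OPEN (1+8=9). Cumulative: 146
Frame 9: OPEN (4+0=4). Cumulative: 150
Frame 10: STRIKE. Sum of all frame-10 rolls (10+6+3) = 19. Cumulative: 169

Answer: 169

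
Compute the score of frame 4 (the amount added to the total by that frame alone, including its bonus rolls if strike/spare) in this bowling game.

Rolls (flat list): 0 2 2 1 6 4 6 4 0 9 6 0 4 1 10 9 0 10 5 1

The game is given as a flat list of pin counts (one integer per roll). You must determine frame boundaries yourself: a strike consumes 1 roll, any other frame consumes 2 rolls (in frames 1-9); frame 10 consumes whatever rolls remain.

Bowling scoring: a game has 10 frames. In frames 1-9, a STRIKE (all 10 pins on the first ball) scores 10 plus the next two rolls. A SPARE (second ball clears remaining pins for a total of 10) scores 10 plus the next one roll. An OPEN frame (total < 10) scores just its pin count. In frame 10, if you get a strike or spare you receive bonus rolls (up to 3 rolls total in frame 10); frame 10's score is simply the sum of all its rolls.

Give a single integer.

Answer: 10

Derivation:
Frame 1: OPEN (0+2=2). Cumulative: 2
Frame 2: OPEN (2+1=3). Cumulative: 5
Frame 3: SPARE (6+4=10). 10 + next roll (6) = 16. Cumulative: 21
Frame 4: SPARE (6+4=10). 10 + next roll (0) = 10. Cumulative: 31
Frame 5: OPEN (0+9=9). Cumulative: 40
Frame 6: OPEN (6+0=6). Cumulative: 46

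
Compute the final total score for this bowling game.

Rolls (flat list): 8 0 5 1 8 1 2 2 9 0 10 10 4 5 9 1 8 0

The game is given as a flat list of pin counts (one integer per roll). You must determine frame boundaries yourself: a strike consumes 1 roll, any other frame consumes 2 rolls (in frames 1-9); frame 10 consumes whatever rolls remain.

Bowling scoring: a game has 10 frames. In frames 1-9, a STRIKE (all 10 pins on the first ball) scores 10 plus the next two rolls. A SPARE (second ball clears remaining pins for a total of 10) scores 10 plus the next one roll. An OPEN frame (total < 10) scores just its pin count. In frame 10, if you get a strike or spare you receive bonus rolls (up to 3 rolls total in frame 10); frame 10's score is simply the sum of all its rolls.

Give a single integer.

Answer: 114

Derivation:
Frame 1: OPEN (8+0=8). Cumulative: 8
Frame 2: OPEN (5+1=6). Cumulative: 14
Frame 3: OPEN (8+1=9). Cumulative: 23
Frame 4: OPEN (2+2=4). Cumulative: 27
Frame 5: OPEN (9+0=9). Cumulative: 36
Frame 6: STRIKE. 10 + next two rolls (10+4) = 24. Cumulative: 60
Frame 7: STRIKE. 10 + next two rolls (4+5) = 19. Cumulative: 79
Frame 8: OPEN (4+5=9). Cumulative: 88
Frame 9: SPARE (9+1=10). 10 + next roll (8) = 18. Cumulative: 106
Frame 10: OPEN. Sum of all frame-10 rolls (8+0) = 8. Cumulative: 114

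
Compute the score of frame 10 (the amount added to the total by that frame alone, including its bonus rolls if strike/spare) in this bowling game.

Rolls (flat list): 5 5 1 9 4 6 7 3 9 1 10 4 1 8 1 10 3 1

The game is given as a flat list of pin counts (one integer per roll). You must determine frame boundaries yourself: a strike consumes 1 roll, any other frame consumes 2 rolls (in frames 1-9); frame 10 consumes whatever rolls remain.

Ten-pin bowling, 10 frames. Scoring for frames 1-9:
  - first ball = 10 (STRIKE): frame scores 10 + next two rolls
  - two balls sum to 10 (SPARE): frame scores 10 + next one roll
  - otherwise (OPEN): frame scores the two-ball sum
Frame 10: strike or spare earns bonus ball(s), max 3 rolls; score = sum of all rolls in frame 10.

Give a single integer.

Frame 1: SPARE (5+5=10). 10 + next roll (1) = 11. Cumulative: 11
Frame 2: SPARE (1+9=10). 10 + next roll (4) = 14. Cumulative: 25
Frame 3: SPARE (4+6=10). 10 + next roll (7) = 17. Cumulative: 42
Frame 4: SPARE (7+3=10). 10 + next roll (9) = 19. Cumulative: 61
Frame 5: SPARE (9+1=10). 10 + next roll (10) = 20. Cumulative: 81
Frame 6: STRIKE. 10 + next two rolls (4+1) = 15. Cumulative: 96
Frame 7: OPEN (4+1=5). Cumulative: 101
Frame 8: OPEN (8+1=9). Cumulative: 110
Frame 9: STRIKE. 10 + next two rolls (3+1) = 14. Cumulative: 124
Frame 10: OPEN. Sum of all frame-10 rolls (3+1) = 4. Cumulative: 128

Answer: 4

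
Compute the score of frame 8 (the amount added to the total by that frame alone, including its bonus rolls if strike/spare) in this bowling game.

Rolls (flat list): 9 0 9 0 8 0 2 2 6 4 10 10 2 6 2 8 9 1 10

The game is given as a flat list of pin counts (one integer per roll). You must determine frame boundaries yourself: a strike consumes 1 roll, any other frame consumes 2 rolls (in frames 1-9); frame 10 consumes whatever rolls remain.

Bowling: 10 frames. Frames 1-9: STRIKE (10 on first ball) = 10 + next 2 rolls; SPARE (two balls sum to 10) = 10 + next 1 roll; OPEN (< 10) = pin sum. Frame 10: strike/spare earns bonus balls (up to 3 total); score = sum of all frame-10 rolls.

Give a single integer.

Answer: 8

Derivation:
Frame 1: OPEN (9+0=9). Cumulative: 9
Frame 2: OPEN (9+0=9). Cumulative: 18
Frame 3: OPEN (8+0=8). Cumulative: 26
Frame 4: OPEN (2+2=4). Cumulative: 30
Frame 5: SPARE (6+4=10). 10 + next roll (10) = 20. Cumulative: 50
Frame 6: STRIKE. 10 + next two rolls (10+2) = 22. Cumulative: 72
Frame 7: STRIKE. 10 + next two rolls (2+6) = 18. Cumulative: 90
Frame 8: OPEN (2+6=8). Cumulative: 98
Frame 9: SPARE (2+8=10). 10 + next roll (9) = 19. Cumulative: 117
Frame 10: SPARE. Sum of all frame-10 rolls (9+1+10) = 20. Cumulative: 137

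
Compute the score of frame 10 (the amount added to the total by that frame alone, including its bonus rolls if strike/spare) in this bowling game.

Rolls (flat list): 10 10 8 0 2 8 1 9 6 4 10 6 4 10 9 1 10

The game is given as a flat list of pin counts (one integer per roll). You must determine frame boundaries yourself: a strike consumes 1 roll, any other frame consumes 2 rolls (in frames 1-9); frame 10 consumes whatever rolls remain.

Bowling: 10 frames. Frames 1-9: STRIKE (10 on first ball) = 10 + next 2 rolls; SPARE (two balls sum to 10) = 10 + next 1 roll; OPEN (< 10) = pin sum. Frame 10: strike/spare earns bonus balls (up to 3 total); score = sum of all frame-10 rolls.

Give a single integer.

Answer: 20

Derivation:
Frame 1: STRIKE. 10 + next two rolls (10+8) = 28. Cumulative: 28
Frame 2: STRIKE. 10 + next two rolls (8+0) = 18. Cumulative: 46
Frame 3: OPEN (8+0=8). Cumulative: 54
Frame 4: SPARE (2+8=10). 10 + next roll (1) = 11. Cumulative: 65
Frame 5: SPARE (1+9=10). 10 + next roll (6) = 16. Cumulative: 81
Frame 6: SPARE (6+4=10). 10 + next roll (10) = 20. Cumulative: 101
Frame 7: STRIKE. 10 + next two rolls (6+4) = 20. Cumulative: 121
Frame 8: SPARE (6+4=10). 10 + next roll (10) = 20. Cumulative: 141
Frame 9: STRIKE. 10 + next two rolls (9+1) = 20. Cumulative: 161
Frame 10: SPARE. Sum of all frame-10 rolls (9+1+10) = 20. Cumulative: 181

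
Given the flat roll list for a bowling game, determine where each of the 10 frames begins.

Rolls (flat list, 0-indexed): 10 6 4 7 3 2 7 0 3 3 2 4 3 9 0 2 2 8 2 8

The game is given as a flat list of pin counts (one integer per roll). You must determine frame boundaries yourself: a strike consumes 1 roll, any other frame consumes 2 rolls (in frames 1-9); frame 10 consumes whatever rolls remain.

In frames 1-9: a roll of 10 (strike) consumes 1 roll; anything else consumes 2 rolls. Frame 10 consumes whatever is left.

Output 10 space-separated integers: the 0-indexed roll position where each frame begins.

Answer: 0 1 3 5 7 9 11 13 15 17

Derivation:
Frame 1 starts at roll index 0: roll=10 (strike), consumes 1 roll
Frame 2 starts at roll index 1: rolls=6,4 (sum=10), consumes 2 rolls
Frame 3 starts at roll index 3: rolls=7,3 (sum=10), consumes 2 rolls
Frame 4 starts at roll index 5: rolls=2,7 (sum=9), consumes 2 rolls
Frame 5 starts at roll index 7: rolls=0,3 (sum=3), consumes 2 rolls
Frame 6 starts at roll index 9: rolls=3,2 (sum=5), consumes 2 rolls
Frame 7 starts at roll index 11: rolls=4,3 (sum=7), consumes 2 rolls
Frame 8 starts at roll index 13: rolls=9,0 (sum=9), consumes 2 rolls
Frame 9 starts at roll index 15: rolls=2,2 (sum=4), consumes 2 rolls
Frame 10 starts at roll index 17: 3 remaining rolls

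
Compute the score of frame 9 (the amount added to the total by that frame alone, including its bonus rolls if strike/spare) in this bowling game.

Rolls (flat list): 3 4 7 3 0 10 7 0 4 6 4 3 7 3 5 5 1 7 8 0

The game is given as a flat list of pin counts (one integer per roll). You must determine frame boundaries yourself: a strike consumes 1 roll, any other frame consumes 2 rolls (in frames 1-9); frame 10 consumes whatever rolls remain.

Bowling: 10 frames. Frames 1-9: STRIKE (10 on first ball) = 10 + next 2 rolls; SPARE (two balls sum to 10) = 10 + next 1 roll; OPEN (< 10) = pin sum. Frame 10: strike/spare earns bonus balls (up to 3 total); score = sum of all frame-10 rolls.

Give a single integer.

Frame 1: OPEN (3+4=7). Cumulative: 7
Frame 2: SPARE (7+3=10). 10 + next roll (0) = 10. Cumulative: 17
Frame 3: SPARE (0+10=10). 10 + next roll (7) = 17. Cumulative: 34
Frame 4: OPEN (7+0=7). Cumulative: 41
Frame 5: SPARE (4+6=10). 10 + next roll (4) = 14. Cumulative: 55
Frame 6: OPEN (4+3=7). Cumulative: 62
Frame 7: SPARE (7+3=10). 10 + next roll (5) = 15. Cumulative: 77
Frame 8: SPARE (5+5=10). 10 + next roll (1) = 11. Cumulative: 88
Frame 9: OPEN (1+7=8). Cumulative: 96
Frame 10: OPEN. Sum of all frame-10 rolls (8+0) = 8. Cumulative: 104

Answer: 8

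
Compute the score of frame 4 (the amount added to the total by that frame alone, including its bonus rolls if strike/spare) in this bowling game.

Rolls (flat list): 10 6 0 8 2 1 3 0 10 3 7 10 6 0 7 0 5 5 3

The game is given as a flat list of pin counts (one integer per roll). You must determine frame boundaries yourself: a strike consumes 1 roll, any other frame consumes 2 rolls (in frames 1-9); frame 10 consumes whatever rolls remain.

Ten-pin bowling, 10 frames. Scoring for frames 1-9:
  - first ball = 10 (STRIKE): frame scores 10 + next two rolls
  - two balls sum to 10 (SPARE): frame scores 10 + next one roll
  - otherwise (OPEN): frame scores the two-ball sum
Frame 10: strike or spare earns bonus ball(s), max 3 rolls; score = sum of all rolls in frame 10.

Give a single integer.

Frame 1: STRIKE. 10 + next two rolls (6+0) = 16. Cumulative: 16
Frame 2: OPEN (6+0=6). Cumulative: 22
Frame 3: SPARE (8+2=10). 10 + next roll (1) = 11. Cumulative: 33
Frame 4: OPEN (1+3=4). Cumulative: 37
Frame 5: SPARE (0+10=10). 10 + next roll (3) = 13. Cumulative: 50
Frame 6: SPARE (3+7=10). 10 + next roll (10) = 20. Cumulative: 70

Answer: 4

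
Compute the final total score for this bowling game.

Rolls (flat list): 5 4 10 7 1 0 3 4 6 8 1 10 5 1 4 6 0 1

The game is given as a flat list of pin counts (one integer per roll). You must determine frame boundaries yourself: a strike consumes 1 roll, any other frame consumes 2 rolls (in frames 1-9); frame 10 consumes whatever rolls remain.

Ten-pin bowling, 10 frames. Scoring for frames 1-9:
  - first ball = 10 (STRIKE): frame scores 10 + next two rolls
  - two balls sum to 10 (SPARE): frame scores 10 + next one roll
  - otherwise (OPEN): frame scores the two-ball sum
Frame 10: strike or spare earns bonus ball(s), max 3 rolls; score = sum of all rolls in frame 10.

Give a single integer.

Frame 1: OPEN (5+4=9). Cumulative: 9
Frame 2: STRIKE. 10 + next two rolls (7+1) = 18. Cumulative: 27
Frame 3: OPEN (7+1=8). Cumulative: 35
Frame 4: OPEN (0+3=3). Cumulative: 38
Frame 5: SPARE (4+6=10). 10 + next roll (8) = 18. Cumulative: 56
Frame 6: OPEN (8+1=9). Cumulative: 65
Frame 7: STRIKE. 10 + next two rolls (5+1) = 16. Cumulative: 81
Frame 8: OPEN (5+1=6). Cumulative: 87
Frame 9: SPARE (4+6=10). 10 + next roll (0) = 10. Cumulative: 97
Frame 10: OPEN. Sum of all frame-10 rolls (0+1) = 1. Cumulative: 98

Answer: 98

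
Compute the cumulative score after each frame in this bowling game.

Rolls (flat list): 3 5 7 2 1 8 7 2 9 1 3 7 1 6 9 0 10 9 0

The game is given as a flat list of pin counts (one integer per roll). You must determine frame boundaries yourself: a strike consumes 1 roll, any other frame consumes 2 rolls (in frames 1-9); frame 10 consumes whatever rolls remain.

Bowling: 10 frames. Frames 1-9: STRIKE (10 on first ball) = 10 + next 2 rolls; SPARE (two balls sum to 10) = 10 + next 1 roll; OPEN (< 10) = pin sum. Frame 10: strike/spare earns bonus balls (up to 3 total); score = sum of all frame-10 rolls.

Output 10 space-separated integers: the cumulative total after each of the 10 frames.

Frame 1: OPEN (3+5=8). Cumulative: 8
Frame 2: OPEN (7+2=9). Cumulative: 17
Frame 3: OPEN (1+8=9). Cumulative: 26
Frame 4: OPEN (7+2=9). Cumulative: 35
Frame 5: SPARE (9+1=10). 10 + next roll (3) = 13. Cumulative: 48
Frame 6: SPARE (3+7=10). 10 + next roll (1) = 11. Cumulative: 59
Frame 7: OPEN (1+6=7). Cumulative: 66
Frame 8: OPEN (9+0=9). Cumulative: 75
Frame 9: STRIKE. 10 + next two rolls (9+0) = 19. Cumulative: 94
Frame 10: OPEN. Sum of all frame-10 rolls (9+0) = 9. Cumulative: 103

Answer: 8 17 26 35 48 59 66 75 94 103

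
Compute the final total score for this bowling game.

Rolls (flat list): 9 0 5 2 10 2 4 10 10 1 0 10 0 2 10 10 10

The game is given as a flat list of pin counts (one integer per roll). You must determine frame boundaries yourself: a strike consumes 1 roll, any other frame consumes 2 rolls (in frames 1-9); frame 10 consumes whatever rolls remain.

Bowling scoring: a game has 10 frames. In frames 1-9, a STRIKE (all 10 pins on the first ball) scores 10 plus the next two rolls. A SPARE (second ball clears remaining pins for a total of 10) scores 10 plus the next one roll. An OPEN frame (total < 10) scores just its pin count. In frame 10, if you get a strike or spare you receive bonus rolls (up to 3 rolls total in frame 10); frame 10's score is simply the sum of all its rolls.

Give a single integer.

Frame 1: OPEN (9+0=9). Cumulative: 9
Frame 2: OPEN (5+2=7). Cumulative: 16
Frame 3: STRIKE. 10 + next two rolls (2+4) = 16. Cumulative: 32
Frame 4: OPEN (2+4=6). Cumulative: 38
Frame 5: STRIKE. 10 + next two rolls (10+1) = 21. Cumulative: 59
Frame 6: STRIKE. 10 + next two rolls (1+0) = 11. Cumulative: 70
Frame 7: OPEN (1+0=1). Cumulative: 71
Frame 8: STRIKE. 10 + next two rolls (0+2) = 12. Cumulative: 83
Frame 9: OPEN (0+2=2). Cumulative: 85
Frame 10: STRIKE. Sum of all frame-10 rolls (10+10+10) = 30. Cumulative: 115

Answer: 115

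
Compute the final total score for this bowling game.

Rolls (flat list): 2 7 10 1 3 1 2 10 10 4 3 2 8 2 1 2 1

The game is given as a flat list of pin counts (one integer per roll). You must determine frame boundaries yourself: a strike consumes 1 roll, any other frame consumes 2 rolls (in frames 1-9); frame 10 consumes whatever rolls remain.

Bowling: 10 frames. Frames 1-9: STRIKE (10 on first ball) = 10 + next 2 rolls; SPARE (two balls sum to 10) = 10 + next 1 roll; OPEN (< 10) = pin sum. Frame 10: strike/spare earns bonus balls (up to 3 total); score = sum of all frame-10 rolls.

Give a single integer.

Answer: 96

Derivation:
Frame 1: OPEN (2+7=9). Cumulative: 9
Frame 2: STRIKE. 10 + next two rolls (1+3) = 14. Cumulative: 23
Frame 3: OPEN (1+3=4). Cumulative: 27
Frame 4: OPEN (1+2=3). Cumulative: 30
Frame 5: STRIKE. 10 + next two rolls (10+4) = 24. Cumulative: 54
Frame 6: STRIKE. 10 + next two rolls (4+3) = 17. Cumulative: 71
Frame 7: OPEN (4+3=7). Cumulative: 78
Frame 8: SPARE (2+8=10). 10 + next roll (2) = 12. Cumulative: 90
Frame 9: OPEN (2+1=3). Cumulative: 93
Frame 10: OPEN. Sum of all frame-10 rolls (2+1) = 3. Cumulative: 96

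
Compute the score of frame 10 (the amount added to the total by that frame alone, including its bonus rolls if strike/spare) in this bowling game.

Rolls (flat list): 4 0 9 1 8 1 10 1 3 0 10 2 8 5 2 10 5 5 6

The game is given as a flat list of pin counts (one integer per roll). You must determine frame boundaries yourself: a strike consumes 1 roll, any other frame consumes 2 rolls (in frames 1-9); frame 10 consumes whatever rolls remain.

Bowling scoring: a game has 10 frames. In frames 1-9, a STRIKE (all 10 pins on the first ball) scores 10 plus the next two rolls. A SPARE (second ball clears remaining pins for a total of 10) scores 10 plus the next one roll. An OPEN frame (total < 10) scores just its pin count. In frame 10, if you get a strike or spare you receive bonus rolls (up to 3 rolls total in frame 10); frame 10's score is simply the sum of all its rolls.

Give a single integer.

Answer: 16

Derivation:
Frame 1: OPEN (4+0=4). Cumulative: 4
Frame 2: SPARE (9+1=10). 10 + next roll (8) = 18. Cumulative: 22
Frame 3: OPEN (8+1=9). Cumulative: 31
Frame 4: STRIKE. 10 + next two rolls (1+3) = 14. Cumulative: 45
Frame 5: OPEN (1+3=4). Cumulative: 49
Frame 6: SPARE (0+10=10). 10 + next roll (2) = 12. Cumulative: 61
Frame 7: SPARE (2+8=10). 10 + next roll (5) = 15. Cumulative: 76
Frame 8: OPEN (5+2=7). Cumulative: 83
Frame 9: STRIKE. 10 + next two rolls (5+5) = 20. Cumulative: 103
Frame 10: SPARE. Sum of all frame-10 rolls (5+5+6) = 16. Cumulative: 119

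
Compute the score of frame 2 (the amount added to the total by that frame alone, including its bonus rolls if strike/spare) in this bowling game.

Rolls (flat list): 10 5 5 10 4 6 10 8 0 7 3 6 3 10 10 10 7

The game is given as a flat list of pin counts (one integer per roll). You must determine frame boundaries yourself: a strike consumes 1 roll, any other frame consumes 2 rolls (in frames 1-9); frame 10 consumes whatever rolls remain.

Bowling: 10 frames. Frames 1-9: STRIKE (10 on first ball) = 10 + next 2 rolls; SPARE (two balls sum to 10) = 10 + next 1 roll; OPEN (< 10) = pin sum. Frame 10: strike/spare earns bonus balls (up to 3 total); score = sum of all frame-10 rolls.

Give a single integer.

Frame 1: STRIKE. 10 + next two rolls (5+5) = 20. Cumulative: 20
Frame 2: SPARE (5+5=10). 10 + next roll (10) = 20. Cumulative: 40
Frame 3: STRIKE. 10 + next two rolls (4+6) = 20. Cumulative: 60
Frame 4: SPARE (4+6=10). 10 + next roll (10) = 20. Cumulative: 80

Answer: 20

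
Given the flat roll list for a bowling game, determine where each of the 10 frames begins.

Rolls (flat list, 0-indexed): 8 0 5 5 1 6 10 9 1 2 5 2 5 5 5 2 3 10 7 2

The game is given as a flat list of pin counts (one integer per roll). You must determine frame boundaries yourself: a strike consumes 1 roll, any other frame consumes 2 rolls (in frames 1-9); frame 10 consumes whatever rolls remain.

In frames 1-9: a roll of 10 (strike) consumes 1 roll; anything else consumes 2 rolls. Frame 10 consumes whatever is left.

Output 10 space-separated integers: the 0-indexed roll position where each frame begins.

Answer: 0 2 4 6 7 9 11 13 15 17

Derivation:
Frame 1 starts at roll index 0: rolls=8,0 (sum=8), consumes 2 rolls
Frame 2 starts at roll index 2: rolls=5,5 (sum=10), consumes 2 rolls
Frame 3 starts at roll index 4: rolls=1,6 (sum=7), consumes 2 rolls
Frame 4 starts at roll index 6: roll=10 (strike), consumes 1 roll
Frame 5 starts at roll index 7: rolls=9,1 (sum=10), consumes 2 rolls
Frame 6 starts at roll index 9: rolls=2,5 (sum=7), consumes 2 rolls
Frame 7 starts at roll index 11: rolls=2,5 (sum=7), consumes 2 rolls
Frame 8 starts at roll index 13: rolls=5,5 (sum=10), consumes 2 rolls
Frame 9 starts at roll index 15: rolls=2,3 (sum=5), consumes 2 rolls
Frame 10 starts at roll index 17: 3 remaining rolls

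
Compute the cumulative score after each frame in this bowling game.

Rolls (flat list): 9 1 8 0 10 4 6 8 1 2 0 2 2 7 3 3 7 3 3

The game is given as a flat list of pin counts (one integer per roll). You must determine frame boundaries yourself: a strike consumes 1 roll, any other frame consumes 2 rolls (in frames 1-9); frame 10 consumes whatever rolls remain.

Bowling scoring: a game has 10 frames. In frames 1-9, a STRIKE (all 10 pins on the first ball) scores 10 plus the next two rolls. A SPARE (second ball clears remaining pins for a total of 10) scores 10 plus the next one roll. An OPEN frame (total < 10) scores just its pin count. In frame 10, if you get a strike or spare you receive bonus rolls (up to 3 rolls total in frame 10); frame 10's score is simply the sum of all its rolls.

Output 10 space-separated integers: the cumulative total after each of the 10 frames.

Answer: 18 26 46 64 73 75 79 92 105 111

Derivation:
Frame 1: SPARE (9+1=10). 10 + next roll (8) = 18. Cumulative: 18
Frame 2: OPEN (8+0=8). Cumulative: 26
Frame 3: STRIKE. 10 + next two rolls (4+6) = 20. Cumulative: 46
Frame 4: SPARE (4+6=10). 10 + next roll (8) = 18. Cumulative: 64
Frame 5: OPEN (8+1=9). Cumulative: 73
Frame 6: OPEN (2+0=2). Cumulative: 75
Frame 7: OPEN (2+2=4). Cumulative: 79
Frame 8: SPARE (7+3=10). 10 + next roll (3) = 13. Cumulative: 92
Frame 9: SPARE (3+7=10). 10 + next roll (3) = 13. Cumulative: 105
Frame 10: OPEN. Sum of all frame-10 rolls (3+3) = 6. Cumulative: 111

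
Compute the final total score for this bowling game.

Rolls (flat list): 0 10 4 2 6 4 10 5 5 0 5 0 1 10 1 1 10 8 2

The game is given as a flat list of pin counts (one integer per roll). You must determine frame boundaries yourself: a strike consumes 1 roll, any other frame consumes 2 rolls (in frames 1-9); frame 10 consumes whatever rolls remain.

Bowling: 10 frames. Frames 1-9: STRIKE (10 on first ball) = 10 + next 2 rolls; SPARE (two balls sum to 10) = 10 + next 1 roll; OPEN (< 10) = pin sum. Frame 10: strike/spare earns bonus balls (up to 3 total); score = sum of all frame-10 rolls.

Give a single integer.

Answer: 110

Derivation:
Frame 1: SPARE (0+10=10). 10 + next roll (4) = 14. Cumulative: 14
Frame 2: OPEN (4+2=6). Cumulative: 20
Frame 3: SPARE (6+4=10). 10 + next roll (10) = 20. Cumulative: 40
Frame 4: STRIKE. 10 + next two rolls (5+5) = 20. Cumulative: 60
Frame 5: SPARE (5+5=10). 10 + next roll (0) = 10. Cumulative: 70
Frame 6: OPEN (0+5=5). Cumulative: 75
Frame 7: OPEN (0+1=1). Cumulative: 76
Frame 8: STRIKE. 10 + next two rolls (1+1) = 12. Cumulative: 88
Frame 9: OPEN (1+1=2). Cumulative: 90
Frame 10: STRIKE. Sum of all frame-10 rolls (10+8+2) = 20. Cumulative: 110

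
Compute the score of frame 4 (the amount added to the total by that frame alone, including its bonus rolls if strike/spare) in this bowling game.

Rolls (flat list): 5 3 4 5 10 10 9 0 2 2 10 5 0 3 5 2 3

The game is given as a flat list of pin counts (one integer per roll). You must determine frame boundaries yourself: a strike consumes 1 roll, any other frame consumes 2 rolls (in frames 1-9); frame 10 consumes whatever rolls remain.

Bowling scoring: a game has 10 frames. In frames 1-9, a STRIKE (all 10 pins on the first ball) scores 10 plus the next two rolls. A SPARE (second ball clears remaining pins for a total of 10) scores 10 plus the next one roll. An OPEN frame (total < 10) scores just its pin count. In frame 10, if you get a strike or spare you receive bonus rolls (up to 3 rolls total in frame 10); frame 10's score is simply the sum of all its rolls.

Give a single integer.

Answer: 19

Derivation:
Frame 1: OPEN (5+3=8). Cumulative: 8
Frame 2: OPEN (4+5=9). Cumulative: 17
Frame 3: STRIKE. 10 + next two rolls (10+9) = 29. Cumulative: 46
Frame 4: STRIKE. 10 + next two rolls (9+0) = 19. Cumulative: 65
Frame 5: OPEN (9+0=9). Cumulative: 74
Frame 6: OPEN (2+2=4). Cumulative: 78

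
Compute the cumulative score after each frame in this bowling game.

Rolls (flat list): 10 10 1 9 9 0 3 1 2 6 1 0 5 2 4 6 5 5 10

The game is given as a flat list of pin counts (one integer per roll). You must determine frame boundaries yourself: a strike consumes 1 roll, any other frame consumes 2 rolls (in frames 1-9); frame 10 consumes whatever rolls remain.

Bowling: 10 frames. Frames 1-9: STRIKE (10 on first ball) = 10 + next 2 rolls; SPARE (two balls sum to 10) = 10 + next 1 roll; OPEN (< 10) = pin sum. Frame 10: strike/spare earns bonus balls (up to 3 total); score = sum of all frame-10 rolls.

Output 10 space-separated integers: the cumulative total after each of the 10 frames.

Answer: 21 41 60 69 73 81 82 89 104 124

Derivation:
Frame 1: STRIKE. 10 + next two rolls (10+1) = 21. Cumulative: 21
Frame 2: STRIKE. 10 + next two rolls (1+9) = 20. Cumulative: 41
Frame 3: SPARE (1+9=10). 10 + next roll (9) = 19. Cumulative: 60
Frame 4: OPEN (9+0=9). Cumulative: 69
Frame 5: OPEN (3+1=4). Cumulative: 73
Frame 6: OPEN (2+6=8). Cumulative: 81
Frame 7: OPEN (1+0=1). Cumulative: 82
Frame 8: OPEN (5+2=7). Cumulative: 89
Frame 9: SPARE (4+6=10). 10 + next roll (5) = 15. Cumulative: 104
Frame 10: SPARE. Sum of all frame-10 rolls (5+5+10) = 20. Cumulative: 124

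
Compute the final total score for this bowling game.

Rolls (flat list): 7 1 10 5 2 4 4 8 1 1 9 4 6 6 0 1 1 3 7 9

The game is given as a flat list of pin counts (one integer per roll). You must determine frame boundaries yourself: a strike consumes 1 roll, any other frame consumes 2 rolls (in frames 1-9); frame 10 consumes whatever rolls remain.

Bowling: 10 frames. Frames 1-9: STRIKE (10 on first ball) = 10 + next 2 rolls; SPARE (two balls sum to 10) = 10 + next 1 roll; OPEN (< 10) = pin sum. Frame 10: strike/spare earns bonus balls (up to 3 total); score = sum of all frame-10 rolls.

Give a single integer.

Answer: 106

Derivation:
Frame 1: OPEN (7+1=8). Cumulative: 8
Frame 2: STRIKE. 10 + next two rolls (5+2) = 17. Cumulative: 25
Frame 3: OPEN (5+2=7). Cumulative: 32
Frame 4: OPEN (4+4=8). Cumulative: 40
Frame 5: OPEN (8+1=9). Cumulative: 49
Frame 6: SPARE (1+9=10). 10 + next roll (4) = 14. Cumulative: 63
Frame 7: SPARE (4+6=10). 10 + next roll (6) = 16. Cumulative: 79
Frame 8: OPEN (6+0=6). Cumulative: 85
Frame 9: OPEN (1+1=2). Cumulative: 87
Frame 10: SPARE. Sum of all frame-10 rolls (3+7+9) = 19. Cumulative: 106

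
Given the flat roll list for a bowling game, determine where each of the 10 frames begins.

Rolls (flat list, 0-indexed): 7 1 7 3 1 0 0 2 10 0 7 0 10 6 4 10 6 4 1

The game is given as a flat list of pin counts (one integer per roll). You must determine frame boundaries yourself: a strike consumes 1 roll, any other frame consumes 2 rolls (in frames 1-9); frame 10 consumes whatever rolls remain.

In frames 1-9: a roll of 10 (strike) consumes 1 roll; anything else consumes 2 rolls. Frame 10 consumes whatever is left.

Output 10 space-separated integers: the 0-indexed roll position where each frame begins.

Answer: 0 2 4 6 8 9 11 13 15 16

Derivation:
Frame 1 starts at roll index 0: rolls=7,1 (sum=8), consumes 2 rolls
Frame 2 starts at roll index 2: rolls=7,3 (sum=10), consumes 2 rolls
Frame 3 starts at roll index 4: rolls=1,0 (sum=1), consumes 2 rolls
Frame 4 starts at roll index 6: rolls=0,2 (sum=2), consumes 2 rolls
Frame 5 starts at roll index 8: roll=10 (strike), consumes 1 roll
Frame 6 starts at roll index 9: rolls=0,7 (sum=7), consumes 2 rolls
Frame 7 starts at roll index 11: rolls=0,10 (sum=10), consumes 2 rolls
Frame 8 starts at roll index 13: rolls=6,4 (sum=10), consumes 2 rolls
Frame 9 starts at roll index 15: roll=10 (strike), consumes 1 roll
Frame 10 starts at roll index 16: 3 remaining rolls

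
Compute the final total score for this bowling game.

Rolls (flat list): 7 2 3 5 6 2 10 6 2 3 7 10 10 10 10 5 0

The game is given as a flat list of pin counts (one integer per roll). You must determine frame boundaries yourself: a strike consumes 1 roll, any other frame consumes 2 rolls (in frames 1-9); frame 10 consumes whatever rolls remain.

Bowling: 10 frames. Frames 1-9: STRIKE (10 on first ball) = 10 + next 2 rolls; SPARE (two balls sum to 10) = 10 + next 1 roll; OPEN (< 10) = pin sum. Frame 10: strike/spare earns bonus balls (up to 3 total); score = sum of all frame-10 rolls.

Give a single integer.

Frame 1: OPEN (7+2=9). Cumulative: 9
Frame 2: OPEN (3+5=8). Cumulative: 17
Frame 3: OPEN (6+2=8). Cumulative: 25
Frame 4: STRIKE. 10 + next two rolls (6+2) = 18. Cumulative: 43
Frame 5: OPEN (6+2=8). Cumulative: 51
Frame 6: SPARE (3+7=10). 10 + next roll (10) = 20. Cumulative: 71
Frame 7: STRIKE. 10 + next two rolls (10+10) = 30. Cumulative: 101
Frame 8: STRIKE. 10 + next two rolls (10+10) = 30. Cumulative: 131
Frame 9: STRIKE. 10 + next two rolls (10+5) = 25. Cumulative: 156
Frame 10: STRIKE. Sum of all frame-10 rolls (10+5+0) = 15. Cumulative: 171

Answer: 171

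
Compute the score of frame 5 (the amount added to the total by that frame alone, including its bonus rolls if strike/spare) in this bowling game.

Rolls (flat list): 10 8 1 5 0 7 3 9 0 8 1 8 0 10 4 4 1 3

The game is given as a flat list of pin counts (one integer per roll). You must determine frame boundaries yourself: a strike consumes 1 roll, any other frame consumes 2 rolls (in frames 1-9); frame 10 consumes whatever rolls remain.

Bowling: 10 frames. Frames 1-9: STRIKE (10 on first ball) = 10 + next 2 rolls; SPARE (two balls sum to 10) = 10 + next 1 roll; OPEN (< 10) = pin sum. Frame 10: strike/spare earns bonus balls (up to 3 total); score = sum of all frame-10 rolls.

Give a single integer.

Answer: 9

Derivation:
Frame 1: STRIKE. 10 + next two rolls (8+1) = 19. Cumulative: 19
Frame 2: OPEN (8+1=9). Cumulative: 28
Frame 3: OPEN (5+0=5). Cumulative: 33
Frame 4: SPARE (7+3=10). 10 + next roll (9) = 19. Cumulative: 52
Frame 5: OPEN (9+0=9). Cumulative: 61
Frame 6: OPEN (8+1=9). Cumulative: 70
Frame 7: OPEN (8+0=8). Cumulative: 78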